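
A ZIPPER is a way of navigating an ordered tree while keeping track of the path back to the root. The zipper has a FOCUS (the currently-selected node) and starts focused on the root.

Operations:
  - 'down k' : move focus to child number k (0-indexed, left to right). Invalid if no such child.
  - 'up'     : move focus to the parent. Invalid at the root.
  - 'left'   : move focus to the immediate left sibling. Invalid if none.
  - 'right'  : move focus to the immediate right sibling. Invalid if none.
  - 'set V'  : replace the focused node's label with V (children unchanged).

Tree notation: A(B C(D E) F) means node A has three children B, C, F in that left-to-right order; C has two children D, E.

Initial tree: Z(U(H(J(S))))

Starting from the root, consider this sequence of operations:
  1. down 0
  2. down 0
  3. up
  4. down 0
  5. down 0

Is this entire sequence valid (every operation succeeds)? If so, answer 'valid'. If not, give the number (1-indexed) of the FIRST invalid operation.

Step 1 (down 0): focus=U path=0 depth=1 children=['H'] left=[] right=[] parent=Z
Step 2 (down 0): focus=H path=0/0 depth=2 children=['J'] left=[] right=[] parent=U
Step 3 (up): focus=U path=0 depth=1 children=['H'] left=[] right=[] parent=Z
Step 4 (down 0): focus=H path=0/0 depth=2 children=['J'] left=[] right=[] parent=U
Step 5 (down 0): focus=J path=0/0/0 depth=3 children=['S'] left=[] right=[] parent=H

Answer: valid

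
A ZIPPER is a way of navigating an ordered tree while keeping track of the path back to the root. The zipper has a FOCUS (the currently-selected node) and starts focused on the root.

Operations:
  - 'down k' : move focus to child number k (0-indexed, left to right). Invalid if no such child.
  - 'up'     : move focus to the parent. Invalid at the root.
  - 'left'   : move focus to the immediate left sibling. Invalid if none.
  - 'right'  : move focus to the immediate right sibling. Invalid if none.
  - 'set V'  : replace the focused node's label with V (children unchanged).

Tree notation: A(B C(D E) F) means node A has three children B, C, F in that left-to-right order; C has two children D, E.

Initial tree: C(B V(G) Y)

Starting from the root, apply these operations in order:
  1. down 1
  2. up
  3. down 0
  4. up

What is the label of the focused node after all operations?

Answer: C

Derivation:
Step 1 (down 1): focus=V path=1 depth=1 children=['G'] left=['B'] right=['Y'] parent=C
Step 2 (up): focus=C path=root depth=0 children=['B', 'V', 'Y'] (at root)
Step 3 (down 0): focus=B path=0 depth=1 children=[] left=[] right=['V', 'Y'] parent=C
Step 4 (up): focus=C path=root depth=0 children=['B', 'V', 'Y'] (at root)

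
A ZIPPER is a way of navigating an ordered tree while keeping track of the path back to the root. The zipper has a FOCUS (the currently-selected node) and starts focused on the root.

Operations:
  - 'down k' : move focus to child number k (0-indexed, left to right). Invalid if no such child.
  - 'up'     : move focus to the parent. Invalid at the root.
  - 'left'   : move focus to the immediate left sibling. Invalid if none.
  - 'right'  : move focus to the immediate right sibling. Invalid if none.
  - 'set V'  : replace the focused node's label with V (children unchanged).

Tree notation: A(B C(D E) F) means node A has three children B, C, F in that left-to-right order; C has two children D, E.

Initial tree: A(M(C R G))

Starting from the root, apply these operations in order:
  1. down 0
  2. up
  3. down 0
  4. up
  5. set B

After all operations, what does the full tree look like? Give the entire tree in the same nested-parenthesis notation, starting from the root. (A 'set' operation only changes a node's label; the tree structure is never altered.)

Answer: B(M(C R G))

Derivation:
Step 1 (down 0): focus=M path=0 depth=1 children=['C', 'R', 'G'] left=[] right=[] parent=A
Step 2 (up): focus=A path=root depth=0 children=['M'] (at root)
Step 3 (down 0): focus=M path=0 depth=1 children=['C', 'R', 'G'] left=[] right=[] parent=A
Step 4 (up): focus=A path=root depth=0 children=['M'] (at root)
Step 5 (set B): focus=B path=root depth=0 children=['M'] (at root)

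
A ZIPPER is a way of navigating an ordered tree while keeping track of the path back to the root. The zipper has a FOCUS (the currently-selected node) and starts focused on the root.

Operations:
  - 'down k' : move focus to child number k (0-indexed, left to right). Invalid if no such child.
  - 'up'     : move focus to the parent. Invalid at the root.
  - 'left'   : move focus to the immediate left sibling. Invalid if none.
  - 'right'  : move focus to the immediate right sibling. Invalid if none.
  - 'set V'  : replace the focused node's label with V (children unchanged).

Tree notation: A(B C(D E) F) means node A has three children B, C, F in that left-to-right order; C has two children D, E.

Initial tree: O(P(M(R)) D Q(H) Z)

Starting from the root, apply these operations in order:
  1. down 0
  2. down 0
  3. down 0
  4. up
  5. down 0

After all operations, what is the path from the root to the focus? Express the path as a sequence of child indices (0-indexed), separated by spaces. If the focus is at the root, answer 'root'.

Step 1 (down 0): focus=P path=0 depth=1 children=['M'] left=[] right=['D', 'Q', 'Z'] parent=O
Step 2 (down 0): focus=M path=0/0 depth=2 children=['R'] left=[] right=[] parent=P
Step 3 (down 0): focus=R path=0/0/0 depth=3 children=[] left=[] right=[] parent=M
Step 4 (up): focus=M path=0/0 depth=2 children=['R'] left=[] right=[] parent=P
Step 5 (down 0): focus=R path=0/0/0 depth=3 children=[] left=[] right=[] parent=M

Answer: 0 0 0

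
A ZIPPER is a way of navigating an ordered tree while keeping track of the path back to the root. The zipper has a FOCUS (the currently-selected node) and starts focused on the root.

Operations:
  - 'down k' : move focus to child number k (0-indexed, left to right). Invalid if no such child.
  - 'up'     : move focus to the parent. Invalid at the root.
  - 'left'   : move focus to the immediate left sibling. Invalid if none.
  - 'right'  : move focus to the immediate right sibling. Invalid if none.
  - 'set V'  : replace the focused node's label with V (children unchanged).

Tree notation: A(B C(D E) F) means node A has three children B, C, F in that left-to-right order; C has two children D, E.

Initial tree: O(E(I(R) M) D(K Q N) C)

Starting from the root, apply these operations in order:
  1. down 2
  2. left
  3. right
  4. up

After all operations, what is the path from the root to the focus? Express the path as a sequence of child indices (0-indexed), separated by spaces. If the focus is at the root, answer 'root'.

Step 1 (down 2): focus=C path=2 depth=1 children=[] left=['E', 'D'] right=[] parent=O
Step 2 (left): focus=D path=1 depth=1 children=['K', 'Q', 'N'] left=['E'] right=['C'] parent=O
Step 3 (right): focus=C path=2 depth=1 children=[] left=['E', 'D'] right=[] parent=O
Step 4 (up): focus=O path=root depth=0 children=['E', 'D', 'C'] (at root)

Answer: root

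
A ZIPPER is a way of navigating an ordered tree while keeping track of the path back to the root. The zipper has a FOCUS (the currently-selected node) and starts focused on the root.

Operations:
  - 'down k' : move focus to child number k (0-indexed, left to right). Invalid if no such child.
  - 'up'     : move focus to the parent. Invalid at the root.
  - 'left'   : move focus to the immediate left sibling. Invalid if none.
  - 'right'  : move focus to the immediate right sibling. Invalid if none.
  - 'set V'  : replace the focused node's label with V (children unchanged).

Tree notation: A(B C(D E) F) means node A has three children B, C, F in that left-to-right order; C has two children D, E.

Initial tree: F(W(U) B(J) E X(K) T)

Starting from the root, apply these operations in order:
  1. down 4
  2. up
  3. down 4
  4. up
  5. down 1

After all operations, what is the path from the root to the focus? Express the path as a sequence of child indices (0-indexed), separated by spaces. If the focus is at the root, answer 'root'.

Step 1 (down 4): focus=T path=4 depth=1 children=[] left=['W', 'B', 'E', 'X'] right=[] parent=F
Step 2 (up): focus=F path=root depth=0 children=['W', 'B', 'E', 'X', 'T'] (at root)
Step 3 (down 4): focus=T path=4 depth=1 children=[] left=['W', 'B', 'E', 'X'] right=[] parent=F
Step 4 (up): focus=F path=root depth=0 children=['W', 'B', 'E', 'X', 'T'] (at root)
Step 5 (down 1): focus=B path=1 depth=1 children=['J'] left=['W'] right=['E', 'X', 'T'] parent=F

Answer: 1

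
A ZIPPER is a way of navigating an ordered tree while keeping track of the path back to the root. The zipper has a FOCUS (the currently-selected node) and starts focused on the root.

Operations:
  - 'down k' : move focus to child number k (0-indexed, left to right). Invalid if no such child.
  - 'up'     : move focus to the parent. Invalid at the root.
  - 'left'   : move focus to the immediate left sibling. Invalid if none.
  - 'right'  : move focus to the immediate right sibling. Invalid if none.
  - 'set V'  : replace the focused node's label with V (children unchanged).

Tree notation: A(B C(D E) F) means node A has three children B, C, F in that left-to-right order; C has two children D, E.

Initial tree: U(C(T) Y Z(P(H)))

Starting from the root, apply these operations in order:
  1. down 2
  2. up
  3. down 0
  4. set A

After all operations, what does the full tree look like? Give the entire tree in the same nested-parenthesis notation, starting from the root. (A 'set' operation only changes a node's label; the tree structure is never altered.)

Answer: U(A(T) Y Z(P(H)))

Derivation:
Step 1 (down 2): focus=Z path=2 depth=1 children=['P'] left=['C', 'Y'] right=[] parent=U
Step 2 (up): focus=U path=root depth=0 children=['C', 'Y', 'Z'] (at root)
Step 3 (down 0): focus=C path=0 depth=1 children=['T'] left=[] right=['Y', 'Z'] parent=U
Step 4 (set A): focus=A path=0 depth=1 children=['T'] left=[] right=['Y', 'Z'] parent=U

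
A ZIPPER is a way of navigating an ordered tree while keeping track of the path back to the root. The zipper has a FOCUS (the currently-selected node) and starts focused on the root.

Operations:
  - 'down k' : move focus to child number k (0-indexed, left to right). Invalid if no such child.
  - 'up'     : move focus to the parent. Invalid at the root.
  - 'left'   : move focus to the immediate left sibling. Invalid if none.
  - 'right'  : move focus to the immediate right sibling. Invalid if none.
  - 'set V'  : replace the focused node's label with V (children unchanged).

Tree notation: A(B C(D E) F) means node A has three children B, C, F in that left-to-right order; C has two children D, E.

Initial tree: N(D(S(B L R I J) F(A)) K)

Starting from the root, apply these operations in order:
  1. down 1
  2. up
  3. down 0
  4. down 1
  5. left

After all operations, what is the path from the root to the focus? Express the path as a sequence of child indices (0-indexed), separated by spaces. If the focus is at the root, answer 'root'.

Step 1 (down 1): focus=K path=1 depth=1 children=[] left=['D'] right=[] parent=N
Step 2 (up): focus=N path=root depth=0 children=['D', 'K'] (at root)
Step 3 (down 0): focus=D path=0 depth=1 children=['S', 'F'] left=[] right=['K'] parent=N
Step 4 (down 1): focus=F path=0/1 depth=2 children=['A'] left=['S'] right=[] parent=D
Step 5 (left): focus=S path=0/0 depth=2 children=['B', 'L', 'R', 'I', 'J'] left=[] right=['F'] parent=D

Answer: 0 0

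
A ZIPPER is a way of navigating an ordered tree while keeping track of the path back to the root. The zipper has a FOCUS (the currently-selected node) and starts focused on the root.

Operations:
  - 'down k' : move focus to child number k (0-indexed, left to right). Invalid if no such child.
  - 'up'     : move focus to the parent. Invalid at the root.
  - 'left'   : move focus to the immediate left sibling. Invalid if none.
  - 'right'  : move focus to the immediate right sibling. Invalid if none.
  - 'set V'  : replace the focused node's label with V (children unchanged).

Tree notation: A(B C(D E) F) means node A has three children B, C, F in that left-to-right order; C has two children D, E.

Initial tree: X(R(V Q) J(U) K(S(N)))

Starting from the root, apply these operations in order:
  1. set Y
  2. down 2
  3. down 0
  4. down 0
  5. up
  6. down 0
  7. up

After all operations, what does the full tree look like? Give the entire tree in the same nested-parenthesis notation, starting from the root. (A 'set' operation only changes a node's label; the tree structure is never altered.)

Step 1 (set Y): focus=Y path=root depth=0 children=['R', 'J', 'K'] (at root)
Step 2 (down 2): focus=K path=2 depth=1 children=['S'] left=['R', 'J'] right=[] parent=Y
Step 3 (down 0): focus=S path=2/0 depth=2 children=['N'] left=[] right=[] parent=K
Step 4 (down 0): focus=N path=2/0/0 depth=3 children=[] left=[] right=[] parent=S
Step 5 (up): focus=S path=2/0 depth=2 children=['N'] left=[] right=[] parent=K
Step 6 (down 0): focus=N path=2/0/0 depth=3 children=[] left=[] right=[] parent=S
Step 7 (up): focus=S path=2/0 depth=2 children=['N'] left=[] right=[] parent=K

Answer: Y(R(V Q) J(U) K(S(N)))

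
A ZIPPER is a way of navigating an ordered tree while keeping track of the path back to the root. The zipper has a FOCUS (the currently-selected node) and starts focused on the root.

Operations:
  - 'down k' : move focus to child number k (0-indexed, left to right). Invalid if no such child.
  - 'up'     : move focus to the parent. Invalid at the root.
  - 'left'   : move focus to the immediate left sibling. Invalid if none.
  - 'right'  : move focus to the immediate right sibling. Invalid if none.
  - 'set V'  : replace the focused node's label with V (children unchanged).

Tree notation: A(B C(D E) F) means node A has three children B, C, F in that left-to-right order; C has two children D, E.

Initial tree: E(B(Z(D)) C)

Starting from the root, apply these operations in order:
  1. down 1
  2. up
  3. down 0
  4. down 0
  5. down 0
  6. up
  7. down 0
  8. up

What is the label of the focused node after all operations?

Answer: Z

Derivation:
Step 1 (down 1): focus=C path=1 depth=1 children=[] left=['B'] right=[] parent=E
Step 2 (up): focus=E path=root depth=0 children=['B', 'C'] (at root)
Step 3 (down 0): focus=B path=0 depth=1 children=['Z'] left=[] right=['C'] parent=E
Step 4 (down 0): focus=Z path=0/0 depth=2 children=['D'] left=[] right=[] parent=B
Step 5 (down 0): focus=D path=0/0/0 depth=3 children=[] left=[] right=[] parent=Z
Step 6 (up): focus=Z path=0/0 depth=2 children=['D'] left=[] right=[] parent=B
Step 7 (down 0): focus=D path=0/0/0 depth=3 children=[] left=[] right=[] parent=Z
Step 8 (up): focus=Z path=0/0 depth=2 children=['D'] left=[] right=[] parent=B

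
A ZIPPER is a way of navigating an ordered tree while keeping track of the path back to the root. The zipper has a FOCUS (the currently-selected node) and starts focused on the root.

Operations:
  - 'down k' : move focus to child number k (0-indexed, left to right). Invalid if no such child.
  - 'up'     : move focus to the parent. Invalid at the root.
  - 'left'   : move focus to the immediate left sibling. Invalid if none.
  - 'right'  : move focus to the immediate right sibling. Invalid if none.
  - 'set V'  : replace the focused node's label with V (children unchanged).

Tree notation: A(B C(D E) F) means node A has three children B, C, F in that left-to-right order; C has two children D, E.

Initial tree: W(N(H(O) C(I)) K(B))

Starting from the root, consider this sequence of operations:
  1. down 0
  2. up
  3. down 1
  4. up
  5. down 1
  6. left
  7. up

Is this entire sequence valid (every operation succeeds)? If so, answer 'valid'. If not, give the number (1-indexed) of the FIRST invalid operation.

Step 1 (down 0): focus=N path=0 depth=1 children=['H', 'C'] left=[] right=['K'] parent=W
Step 2 (up): focus=W path=root depth=0 children=['N', 'K'] (at root)
Step 3 (down 1): focus=K path=1 depth=1 children=['B'] left=['N'] right=[] parent=W
Step 4 (up): focus=W path=root depth=0 children=['N', 'K'] (at root)
Step 5 (down 1): focus=K path=1 depth=1 children=['B'] left=['N'] right=[] parent=W
Step 6 (left): focus=N path=0 depth=1 children=['H', 'C'] left=[] right=['K'] parent=W
Step 7 (up): focus=W path=root depth=0 children=['N', 'K'] (at root)

Answer: valid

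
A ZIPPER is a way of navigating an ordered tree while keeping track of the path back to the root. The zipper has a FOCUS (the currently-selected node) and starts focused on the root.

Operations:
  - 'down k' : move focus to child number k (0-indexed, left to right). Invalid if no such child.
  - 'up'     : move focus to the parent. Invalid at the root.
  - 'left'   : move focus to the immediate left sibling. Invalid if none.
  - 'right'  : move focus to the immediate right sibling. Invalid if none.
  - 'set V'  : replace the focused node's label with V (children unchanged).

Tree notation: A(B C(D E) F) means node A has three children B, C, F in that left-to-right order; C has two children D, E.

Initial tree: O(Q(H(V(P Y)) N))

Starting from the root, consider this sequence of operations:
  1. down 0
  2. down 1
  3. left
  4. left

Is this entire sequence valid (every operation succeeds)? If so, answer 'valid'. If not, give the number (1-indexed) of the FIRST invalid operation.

Step 1 (down 0): focus=Q path=0 depth=1 children=['H', 'N'] left=[] right=[] parent=O
Step 2 (down 1): focus=N path=0/1 depth=2 children=[] left=['H'] right=[] parent=Q
Step 3 (left): focus=H path=0/0 depth=2 children=['V'] left=[] right=['N'] parent=Q
Step 4 (left): INVALID

Answer: 4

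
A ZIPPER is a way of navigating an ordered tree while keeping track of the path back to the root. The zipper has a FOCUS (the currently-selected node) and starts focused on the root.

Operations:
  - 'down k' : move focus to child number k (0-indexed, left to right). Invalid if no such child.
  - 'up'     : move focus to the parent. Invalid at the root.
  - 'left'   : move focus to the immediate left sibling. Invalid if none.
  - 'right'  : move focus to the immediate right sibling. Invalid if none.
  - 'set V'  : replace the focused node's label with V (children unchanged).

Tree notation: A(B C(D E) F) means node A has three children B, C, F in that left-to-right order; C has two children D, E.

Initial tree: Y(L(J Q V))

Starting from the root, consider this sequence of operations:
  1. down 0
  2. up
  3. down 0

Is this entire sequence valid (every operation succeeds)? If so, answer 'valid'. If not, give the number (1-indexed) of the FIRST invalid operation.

Step 1 (down 0): focus=L path=0 depth=1 children=['J', 'Q', 'V'] left=[] right=[] parent=Y
Step 2 (up): focus=Y path=root depth=0 children=['L'] (at root)
Step 3 (down 0): focus=L path=0 depth=1 children=['J', 'Q', 'V'] left=[] right=[] parent=Y

Answer: valid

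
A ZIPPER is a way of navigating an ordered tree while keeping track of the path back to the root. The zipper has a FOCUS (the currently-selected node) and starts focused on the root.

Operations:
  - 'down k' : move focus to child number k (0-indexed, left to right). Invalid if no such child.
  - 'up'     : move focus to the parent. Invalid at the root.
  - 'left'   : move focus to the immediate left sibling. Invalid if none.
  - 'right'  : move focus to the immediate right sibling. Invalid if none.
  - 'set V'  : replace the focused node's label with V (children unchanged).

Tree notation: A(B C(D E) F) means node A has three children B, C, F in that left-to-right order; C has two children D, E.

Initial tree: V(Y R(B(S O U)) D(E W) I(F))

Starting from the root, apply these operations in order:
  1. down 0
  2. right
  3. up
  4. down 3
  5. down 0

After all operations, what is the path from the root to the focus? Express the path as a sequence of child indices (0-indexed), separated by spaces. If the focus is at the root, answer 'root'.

Step 1 (down 0): focus=Y path=0 depth=1 children=[] left=[] right=['R', 'D', 'I'] parent=V
Step 2 (right): focus=R path=1 depth=1 children=['B'] left=['Y'] right=['D', 'I'] parent=V
Step 3 (up): focus=V path=root depth=0 children=['Y', 'R', 'D', 'I'] (at root)
Step 4 (down 3): focus=I path=3 depth=1 children=['F'] left=['Y', 'R', 'D'] right=[] parent=V
Step 5 (down 0): focus=F path=3/0 depth=2 children=[] left=[] right=[] parent=I

Answer: 3 0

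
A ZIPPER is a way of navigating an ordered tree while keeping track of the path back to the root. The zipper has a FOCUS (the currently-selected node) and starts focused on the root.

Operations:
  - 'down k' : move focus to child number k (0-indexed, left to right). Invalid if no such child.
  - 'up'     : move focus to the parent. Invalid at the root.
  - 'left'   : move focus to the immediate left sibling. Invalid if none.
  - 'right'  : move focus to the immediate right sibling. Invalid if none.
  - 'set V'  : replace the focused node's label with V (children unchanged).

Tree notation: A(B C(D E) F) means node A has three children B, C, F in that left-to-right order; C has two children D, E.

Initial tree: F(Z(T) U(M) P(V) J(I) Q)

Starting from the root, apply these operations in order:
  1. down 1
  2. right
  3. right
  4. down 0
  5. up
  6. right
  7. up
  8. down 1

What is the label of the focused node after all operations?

Answer: U

Derivation:
Step 1 (down 1): focus=U path=1 depth=1 children=['M'] left=['Z'] right=['P', 'J', 'Q'] parent=F
Step 2 (right): focus=P path=2 depth=1 children=['V'] left=['Z', 'U'] right=['J', 'Q'] parent=F
Step 3 (right): focus=J path=3 depth=1 children=['I'] left=['Z', 'U', 'P'] right=['Q'] parent=F
Step 4 (down 0): focus=I path=3/0 depth=2 children=[] left=[] right=[] parent=J
Step 5 (up): focus=J path=3 depth=1 children=['I'] left=['Z', 'U', 'P'] right=['Q'] parent=F
Step 6 (right): focus=Q path=4 depth=1 children=[] left=['Z', 'U', 'P', 'J'] right=[] parent=F
Step 7 (up): focus=F path=root depth=0 children=['Z', 'U', 'P', 'J', 'Q'] (at root)
Step 8 (down 1): focus=U path=1 depth=1 children=['M'] left=['Z'] right=['P', 'J', 'Q'] parent=F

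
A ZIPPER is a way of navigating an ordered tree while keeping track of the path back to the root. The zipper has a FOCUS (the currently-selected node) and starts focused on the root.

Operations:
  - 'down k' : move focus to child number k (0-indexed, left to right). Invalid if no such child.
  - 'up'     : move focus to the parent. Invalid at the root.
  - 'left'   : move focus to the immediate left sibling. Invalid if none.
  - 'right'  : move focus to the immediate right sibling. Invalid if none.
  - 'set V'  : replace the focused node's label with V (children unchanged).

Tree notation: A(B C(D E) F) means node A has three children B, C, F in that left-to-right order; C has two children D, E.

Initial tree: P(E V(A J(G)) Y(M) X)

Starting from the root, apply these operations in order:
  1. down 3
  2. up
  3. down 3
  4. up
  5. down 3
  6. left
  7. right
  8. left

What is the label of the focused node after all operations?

Answer: Y

Derivation:
Step 1 (down 3): focus=X path=3 depth=1 children=[] left=['E', 'V', 'Y'] right=[] parent=P
Step 2 (up): focus=P path=root depth=0 children=['E', 'V', 'Y', 'X'] (at root)
Step 3 (down 3): focus=X path=3 depth=1 children=[] left=['E', 'V', 'Y'] right=[] parent=P
Step 4 (up): focus=P path=root depth=0 children=['E', 'V', 'Y', 'X'] (at root)
Step 5 (down 3): focus=X path=3 depth=1 children=[] left=['E', 'V', 'Y'] right=[] parent=P
Step 6 (left): focus=Y path=2 depth=1 children=['M'] left=['E', 'V'] right=['X'] parent=P
Step 7 (right): focus=X path=3 depth=1 children=[] left=['E', 'V', 'Y'] right=[] parent=P
Step 8 (left): focus=Y path=2 depth=1 children=['M'] left=['E', 'V'] right=['X'] parent=P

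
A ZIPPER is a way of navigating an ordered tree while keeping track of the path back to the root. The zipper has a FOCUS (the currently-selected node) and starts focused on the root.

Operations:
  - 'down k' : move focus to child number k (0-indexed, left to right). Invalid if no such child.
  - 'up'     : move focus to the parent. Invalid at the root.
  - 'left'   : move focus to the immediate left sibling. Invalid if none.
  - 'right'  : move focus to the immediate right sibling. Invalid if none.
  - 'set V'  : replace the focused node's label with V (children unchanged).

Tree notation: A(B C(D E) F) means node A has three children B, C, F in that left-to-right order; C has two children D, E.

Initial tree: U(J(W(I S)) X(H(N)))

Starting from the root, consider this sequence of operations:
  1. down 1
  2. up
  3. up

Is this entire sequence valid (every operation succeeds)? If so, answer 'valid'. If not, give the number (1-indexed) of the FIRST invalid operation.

Answer: 3

Derivation:
Step 1 (down 1): focus=X path=1 depth=1 children=['H'] left=['J'] right=[] parent=U
Step 2 (up): focus=U path=root depth=0 children=['J', 'X'] (at root)
Step 3 (up): INVALID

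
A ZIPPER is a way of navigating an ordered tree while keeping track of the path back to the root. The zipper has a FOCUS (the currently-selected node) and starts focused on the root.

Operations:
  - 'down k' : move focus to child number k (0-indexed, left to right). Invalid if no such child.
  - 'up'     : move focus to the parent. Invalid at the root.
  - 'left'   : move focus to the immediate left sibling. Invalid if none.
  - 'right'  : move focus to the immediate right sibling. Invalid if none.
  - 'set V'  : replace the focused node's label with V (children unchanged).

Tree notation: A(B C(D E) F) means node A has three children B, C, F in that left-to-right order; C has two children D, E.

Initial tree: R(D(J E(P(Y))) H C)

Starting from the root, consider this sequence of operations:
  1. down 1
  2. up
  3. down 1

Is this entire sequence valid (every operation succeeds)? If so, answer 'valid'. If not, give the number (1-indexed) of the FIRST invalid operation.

Step 1 (down 1): focus=H path=1 depth=1 children=[] left=['D'] right=['C'] parent=R
Step 2 (up): focus=R path=root depth=0 children=['D', 'H', 'C'] (at root)
Step 3 (down 1): focus=H path=1 depth=1 children=[] left=['D'] right=['C'] parent=R

Answer: valid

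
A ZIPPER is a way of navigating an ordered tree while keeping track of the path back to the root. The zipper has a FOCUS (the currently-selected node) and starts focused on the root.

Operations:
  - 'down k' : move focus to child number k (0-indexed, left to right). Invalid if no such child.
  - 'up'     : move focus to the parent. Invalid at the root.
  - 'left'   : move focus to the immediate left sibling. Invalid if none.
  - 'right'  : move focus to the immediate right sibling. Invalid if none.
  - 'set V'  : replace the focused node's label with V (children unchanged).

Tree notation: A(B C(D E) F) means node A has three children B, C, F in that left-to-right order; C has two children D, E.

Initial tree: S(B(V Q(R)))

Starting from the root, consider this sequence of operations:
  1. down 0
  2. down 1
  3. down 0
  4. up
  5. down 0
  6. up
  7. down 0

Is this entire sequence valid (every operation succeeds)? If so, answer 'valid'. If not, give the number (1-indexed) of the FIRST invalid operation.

Step 1 (down 0): focus=B path=0 depth=1 children=['V', 'Q'] left=[] right=[] parent=S
Step 2 (down 1): focus=Q path=0/1 depth=2 children=['R'] left=['V'] right=[] parent=B
Step 3 (down 0): focus=R path=0/1/0 depth=3 children=[] left=[] right=[] parent=Q
Step 4 (up): focus=Q path=0/1 depth=2 children=['R'] left=['V'] right=[] parent=B
Step 5 (down 0): focus=R path=0/1/0 depth=3 children=[] left=[] right=[] parent=Q
Step 6 (up): focus=Q path=0/1 depth=2 children=['R'] left=['V'] right=[] parent=B
Step 7 (down 0): focus=R path=0/1/0 depth=3 children=[] left=[] right=[] parent=Q

Answer: valid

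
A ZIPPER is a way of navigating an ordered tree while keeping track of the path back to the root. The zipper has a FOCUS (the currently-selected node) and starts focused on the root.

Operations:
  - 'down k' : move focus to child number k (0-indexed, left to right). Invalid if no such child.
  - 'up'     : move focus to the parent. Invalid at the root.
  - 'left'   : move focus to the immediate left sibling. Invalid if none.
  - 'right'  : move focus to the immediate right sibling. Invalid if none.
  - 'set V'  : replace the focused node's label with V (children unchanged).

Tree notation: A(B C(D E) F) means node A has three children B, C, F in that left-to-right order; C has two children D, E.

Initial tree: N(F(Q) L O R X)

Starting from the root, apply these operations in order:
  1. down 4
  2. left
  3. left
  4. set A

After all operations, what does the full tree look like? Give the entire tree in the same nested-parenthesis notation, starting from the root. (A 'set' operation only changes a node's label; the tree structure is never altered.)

Answer: N(F(Q) L A R X)

Derivation:
Step 1 (down 4): focus=X path=4 depth=1 children=[] left=['F', 'L', 'O', 'R'] right=[] parent=N
Step 2 (left): focus=R path=3 depth=1 children=[] left=['F', 'L', 'O'] right=['X'] parent=N
Step 3 (left): focus=O path=2 depth=1 children=[] left=['F', 'L'] right=['R', 'X'] parent=N
Step 4 (set A): focus=A path=2 depth=1 children=[] left=['F', 'L'] right=['R', 'X'] parent=N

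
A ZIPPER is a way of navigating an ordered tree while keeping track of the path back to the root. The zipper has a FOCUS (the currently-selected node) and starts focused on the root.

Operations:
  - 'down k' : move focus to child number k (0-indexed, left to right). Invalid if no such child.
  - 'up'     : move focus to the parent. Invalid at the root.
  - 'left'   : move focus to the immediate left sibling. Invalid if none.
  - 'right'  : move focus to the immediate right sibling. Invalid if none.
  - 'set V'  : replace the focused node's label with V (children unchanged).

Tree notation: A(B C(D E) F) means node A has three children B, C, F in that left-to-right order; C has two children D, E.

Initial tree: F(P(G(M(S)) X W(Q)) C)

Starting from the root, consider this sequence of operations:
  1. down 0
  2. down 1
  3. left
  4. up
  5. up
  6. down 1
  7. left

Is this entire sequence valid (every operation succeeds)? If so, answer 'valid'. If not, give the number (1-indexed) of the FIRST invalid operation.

Step 1 (down 0): focus=P path=0 depth=1 children=['G', 'X', 'W'] left=[] right=['C'] parent=F
Step 2 (down 1): focus=X path=0/1 depth=2 children=[] left=['G'] right=['W'] parent=P
Step 3 (left): focus=G path=0/0 depth=2 children=['M'] left=[] right=['X', 'W'] parent=P
Step 4 (up): focus=P path=0 depth=1 children=['G', 'X', 'W'] left=[] right=['C'] parent=F
Step 5 (up): focus=F path=root depth=0 children=['P', 'C'] (at root)
Step 6 (down 1): focus=C path=1 depth=1 children=[] left=['P'] right=[] parent=F
Step 7 (left): focus=P path=0 depth=1 children=['G', 'X', 'W'] left=[] right=['C'] parent=F

Answer: valid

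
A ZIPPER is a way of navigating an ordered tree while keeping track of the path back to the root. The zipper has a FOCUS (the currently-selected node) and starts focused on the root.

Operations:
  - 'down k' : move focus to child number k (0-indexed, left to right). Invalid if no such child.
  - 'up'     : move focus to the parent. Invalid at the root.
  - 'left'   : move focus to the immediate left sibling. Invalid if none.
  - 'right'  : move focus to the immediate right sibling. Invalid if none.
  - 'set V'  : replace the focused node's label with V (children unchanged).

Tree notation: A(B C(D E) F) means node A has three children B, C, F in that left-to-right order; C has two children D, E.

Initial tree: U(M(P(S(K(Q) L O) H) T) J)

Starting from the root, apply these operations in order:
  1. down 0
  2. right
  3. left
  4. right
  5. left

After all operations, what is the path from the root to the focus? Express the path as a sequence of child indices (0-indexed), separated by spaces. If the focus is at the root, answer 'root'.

Step 1 (down 0): focus=M path=0 depth=1 children=['P', 'T'] left=[] right=['J'] parent=U
Step 2 (right): focus=J path=1 depth=1 children=[] left=['M'] right=[] parent=U
Step 3 (left): focus=M path=0 depth=1 children=['P', 'T'] left=[] right=['J'] parent=U
Step 4 (right): focus=J path=1 depth=1 children=[] left=['M'] right=[] parent=U
Step 5 (left): focus=M path=0 depth=1 children=['P', 'T'] left=[] right=['J'] parent=U

Answer: 0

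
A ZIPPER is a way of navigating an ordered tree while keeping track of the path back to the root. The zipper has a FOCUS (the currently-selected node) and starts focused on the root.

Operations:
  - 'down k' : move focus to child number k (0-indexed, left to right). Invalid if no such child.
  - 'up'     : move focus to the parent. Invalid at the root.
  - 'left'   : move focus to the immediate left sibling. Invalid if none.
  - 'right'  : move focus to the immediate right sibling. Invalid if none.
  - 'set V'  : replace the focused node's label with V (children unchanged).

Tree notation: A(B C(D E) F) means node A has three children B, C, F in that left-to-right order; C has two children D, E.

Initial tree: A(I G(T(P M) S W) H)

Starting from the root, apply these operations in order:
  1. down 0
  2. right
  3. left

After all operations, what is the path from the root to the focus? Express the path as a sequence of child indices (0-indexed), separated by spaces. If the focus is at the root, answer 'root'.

Answer: 0

Derivation:
Step 1 (down 0): focus=I path=0 depth=1 children=[] left=[] right=['G', 'H'] parent=A
Step 2 (right): focus=G path=1 depth=1 children=['T', 'S', 'W'] left=['I'] right=['H'] parent=A
Step 3 (left): focus=I path=0 depth=1 children=[] left=[] right=['G', 'H'] parent=A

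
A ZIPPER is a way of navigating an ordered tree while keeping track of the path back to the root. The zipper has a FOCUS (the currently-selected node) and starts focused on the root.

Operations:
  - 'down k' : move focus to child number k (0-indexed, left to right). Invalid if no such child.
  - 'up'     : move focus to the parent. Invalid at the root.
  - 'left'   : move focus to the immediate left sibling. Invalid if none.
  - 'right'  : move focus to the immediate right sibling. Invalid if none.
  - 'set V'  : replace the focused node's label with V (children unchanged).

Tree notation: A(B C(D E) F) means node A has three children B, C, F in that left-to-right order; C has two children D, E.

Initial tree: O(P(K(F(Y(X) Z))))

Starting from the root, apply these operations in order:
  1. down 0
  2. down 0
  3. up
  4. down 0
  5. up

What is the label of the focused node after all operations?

Step 1 (down 0): focus=P path=0 depth=1 children=['K'] left=[] right=[] parent=O
Step 2 (down 0): focus=K path=0/0 depth=2 children=['F'] left=[] right=[] parent=P
Step 3 (up): focus=P path=0 depth=1 children=['K'] left=[] right=[] parent=O
Step 4 (down 0): focus=K path=0/0 depth=2 children=['F'] left=[] right=[] parent=P
Step 5 (up): focus=P path=0 depth=1 children=['K'] left=[] right=[] parent=O

Answer: P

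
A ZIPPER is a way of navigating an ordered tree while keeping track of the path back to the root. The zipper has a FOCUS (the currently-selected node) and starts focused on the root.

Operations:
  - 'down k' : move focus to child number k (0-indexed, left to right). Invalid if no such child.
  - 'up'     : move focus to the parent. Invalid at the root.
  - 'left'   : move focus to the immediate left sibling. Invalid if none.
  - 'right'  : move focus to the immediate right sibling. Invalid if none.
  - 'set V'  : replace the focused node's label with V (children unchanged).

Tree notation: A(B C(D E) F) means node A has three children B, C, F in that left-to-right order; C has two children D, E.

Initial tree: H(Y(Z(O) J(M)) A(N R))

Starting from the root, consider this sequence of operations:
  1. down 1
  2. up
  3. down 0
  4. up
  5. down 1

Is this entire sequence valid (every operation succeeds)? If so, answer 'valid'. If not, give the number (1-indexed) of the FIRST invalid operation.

Answer: valid

Derivation:
Step 1 (down 1): focus=A path=1 depth=1 children=['N', 'R'] left=['Y'] right=[] parent=H
Step 2 (up): focus=H path=root depth=0 children=['Y', 'A'] (at root)
Step 3 (down 0): focus=Y path=0 depth=1 children=['Z', 'J'] left=[] right=['A'] parent=H
Step 4 (up): focus=H path=root depth=0 children=['Y', 'A'] (at root)
Step 5 (down 1): focus=A path=1 depth=1 children=['N', 'R'] left=['Y'] right=[] parent=H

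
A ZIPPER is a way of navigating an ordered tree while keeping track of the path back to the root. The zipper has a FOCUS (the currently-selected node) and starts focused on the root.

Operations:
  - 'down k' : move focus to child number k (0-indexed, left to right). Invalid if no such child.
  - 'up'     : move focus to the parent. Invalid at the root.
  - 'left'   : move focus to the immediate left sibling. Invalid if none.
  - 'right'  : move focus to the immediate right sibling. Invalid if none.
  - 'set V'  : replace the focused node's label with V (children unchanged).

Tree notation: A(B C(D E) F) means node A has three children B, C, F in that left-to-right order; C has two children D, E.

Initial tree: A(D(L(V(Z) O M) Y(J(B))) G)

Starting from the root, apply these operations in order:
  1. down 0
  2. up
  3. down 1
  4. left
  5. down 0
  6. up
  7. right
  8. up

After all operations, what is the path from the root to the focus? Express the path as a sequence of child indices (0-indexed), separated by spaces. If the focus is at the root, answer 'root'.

Answer: root

Derivation:
Step 1 (down 0): focus=D path=0 depth=1 children=['L', 'Y'] left=[] right=['G'] parent=A
Step 2 (up): focus=A path=root depth=0 children=['D', 'G'] (at root)
Step 3 (down 1): focus=G path=1 depth=1 children=[] left=['D'] right=[] parent=A
Step 4 (left): focus=D path=0 depth=1 children=['L', 'Y'] left=[] right=['G'] parent=A
Step 5 (down 0): focus=L path=0/0 depth=2 children=['V', 'O', 'M'] left=[] right=['Y'] parent=D
Step 6 (up): focus=D path=0 depth=1 children=['L', 'Y'] left=[] right=['G'] parent=A
Step 7 (right): focus=G path=1 depth=1 children=[] left=['D'] right=[] parent=A
Step 8 (up): focus=A path=root depth=0 children=['D', 'G'] (at root)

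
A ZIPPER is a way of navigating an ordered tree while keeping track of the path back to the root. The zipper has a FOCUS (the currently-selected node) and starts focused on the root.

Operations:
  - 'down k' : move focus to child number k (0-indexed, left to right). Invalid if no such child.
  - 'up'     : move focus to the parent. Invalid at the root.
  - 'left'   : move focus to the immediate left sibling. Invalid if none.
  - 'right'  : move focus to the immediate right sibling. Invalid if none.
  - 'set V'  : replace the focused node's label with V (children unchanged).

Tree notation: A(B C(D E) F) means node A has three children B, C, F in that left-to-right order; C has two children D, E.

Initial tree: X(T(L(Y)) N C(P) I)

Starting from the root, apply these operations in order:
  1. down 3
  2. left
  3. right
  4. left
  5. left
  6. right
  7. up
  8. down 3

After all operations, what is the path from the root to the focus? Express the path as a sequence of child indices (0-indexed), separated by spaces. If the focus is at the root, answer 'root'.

Answer: 3

Derivation:
Step 1 (down 3): focus=I path=3 depth=1 children=[] left=['T', 'N', 'C'] right=[] parent=X
Step 2 (left): focus=C path=2 depth=1 children=['P'] left=['T', 'N'] right=['I'] parent=X
Step 3 (right): focus=I path=3 depth=1 children=[] left=['T', 'N', 'C'] right=[] parent=X
Step 4 (left): focus=C path=2 depth=1 children=['P'] left=['T', 'N'] right=['I'] parent=X
Step 5 (left): focus=N path=1 depth=1 children=[] left=['T'] right=['C', 'I'] parent=X
Step 6 (right): focus=C path=2 depth=1 children=['P'] left=['T', 'N'] right=['I'] parent=X
Step 7 (up): focus=X path=root depth=0 children=['T', 'N', 'C', 'I'] (at root)
Step 8 (down 3): focus=I path=3 depth=1 children=[] left=['T', 'N', 'C'] right=[] parent=X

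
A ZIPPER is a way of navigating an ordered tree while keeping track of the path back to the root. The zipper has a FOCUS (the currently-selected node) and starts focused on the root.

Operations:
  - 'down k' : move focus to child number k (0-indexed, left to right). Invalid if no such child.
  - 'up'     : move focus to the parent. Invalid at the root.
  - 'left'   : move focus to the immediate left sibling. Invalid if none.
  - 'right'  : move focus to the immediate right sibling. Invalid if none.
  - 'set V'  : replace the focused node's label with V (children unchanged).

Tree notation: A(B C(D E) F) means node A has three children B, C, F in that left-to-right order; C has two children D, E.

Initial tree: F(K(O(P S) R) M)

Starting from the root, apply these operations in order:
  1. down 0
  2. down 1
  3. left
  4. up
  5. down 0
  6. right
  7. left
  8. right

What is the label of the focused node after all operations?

Answer: R

Derivation:
Step 1 (down 0): focus=K path=0 depth=1 children=['O', 'R'] left=[] right=['M'] parent=F
Step 2 (down 1): focus=R path=0/1 depth=2 children=[] left=['O'] right=[] parent=K
Step 3 (left): focus=O path=0/0 depth=2 children=['P', 'S'] left=[] right=['R'] parent=K
Step 4 (up): focus=K path=0 depth=1 children=['O', 'R'] left=[] right=['M'] parent=F
Step 5 (down 0): focus=O path=0/0 depth=2 children=['P', 'S'] left=[] right=['R'] parent=K
Step 6 (right): focus=R path=0/1 depth=2 children=[] left=['O'] right=[] parent=K
Step 7 (left): focus=O path=0/0 depth=2 children=['P', 'S'] left=[] right=['R'] parent=K
Step 8 (right): focus=R path=0/1 depth=2 children=[] left=['O'] right=[] parent=K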